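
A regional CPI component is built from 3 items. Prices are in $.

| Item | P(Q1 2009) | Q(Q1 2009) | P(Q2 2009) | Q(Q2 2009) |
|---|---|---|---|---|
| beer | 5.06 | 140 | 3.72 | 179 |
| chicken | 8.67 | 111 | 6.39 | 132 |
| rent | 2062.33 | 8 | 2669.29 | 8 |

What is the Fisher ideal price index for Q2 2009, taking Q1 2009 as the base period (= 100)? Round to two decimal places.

123.78

Laspeyres component (base-period weights):
ΣP(Q2 2009)Q(Q1 2009) = 3.72×140 + 6.39×111 + 2669.29×8 = 520.8 + 709.29 + 21354.32 = 22584.41
ΣP(Q1 2009)Q(Q1 2009) = 5.06×140 + 8.67×111 + 2062.33×8 = 708.4 + 962.37 + 16498.64 = 18169.41
L = 22584.41 / 18169.41 × 100 = 124.2991
Paasche component (current-period weights):
ΣP(Q2 2009)Q(Q2 2009) = 3.72×179 + 6.39×132 + 2669.29×8 = 665.88 + 843.48 + 21354.32 = 22863.68
ΣP(Q1 2009)Q(Q2 2009) = 5.06×179 + 8.67×132 + 2062.33×8 = 905.74 + 1144.44 + 16498.64 = 18548.82
P = 22863.68 / 18548.82 × 100 = 123.2622
Fisher = √(L × P) = √(124.2991 × 123.2622) = 123.7795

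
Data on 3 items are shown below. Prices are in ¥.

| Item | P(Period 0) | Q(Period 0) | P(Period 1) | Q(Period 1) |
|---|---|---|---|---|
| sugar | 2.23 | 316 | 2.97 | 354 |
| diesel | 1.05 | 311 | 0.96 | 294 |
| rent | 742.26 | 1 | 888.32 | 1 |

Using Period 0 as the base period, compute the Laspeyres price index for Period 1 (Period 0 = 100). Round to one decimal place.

Laspeyres price index uses base-period quantities as weights.
ΣP(Period 1)·Q(Period 0) = 2.97×316 + 0.96×311 + 888.32×1 = 938.52 + 298.56 + 888.32 = 2125.4
ΣP(Period 0)·Q(Period 0) = 2.23×316 + 1.05×311 + 742.26×1 = 704.68 + 326.55 + 742.26 = 1773.49
Index = 2125.4 / 1773.49 × 100 = 119.8428

119.8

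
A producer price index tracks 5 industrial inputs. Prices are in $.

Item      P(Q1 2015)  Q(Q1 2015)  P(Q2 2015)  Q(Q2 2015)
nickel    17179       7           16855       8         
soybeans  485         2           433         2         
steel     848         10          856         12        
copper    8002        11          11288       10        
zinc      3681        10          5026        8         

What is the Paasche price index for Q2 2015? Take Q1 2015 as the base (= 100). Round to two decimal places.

Paasche price index uses current-period quantities as weights.
ΣP(Q2 2015)·Q(Q2 2015) = 16855×8 + 433×2 + 856×12 + 11288×10 + 5026×8 = 134840 + 866 + 10272 + 112880 + 40208 = 299066
ΣP(Q1 2015)·Q(Q2 2015) = 17179×8 + 485×2 + 848×12 + 8002×10 + 3681×8 = 137432 + 970 + 10176 + 80020 + 29448 = 258046
Index = 299066 / 258046 × 100 = 115.8964

115.90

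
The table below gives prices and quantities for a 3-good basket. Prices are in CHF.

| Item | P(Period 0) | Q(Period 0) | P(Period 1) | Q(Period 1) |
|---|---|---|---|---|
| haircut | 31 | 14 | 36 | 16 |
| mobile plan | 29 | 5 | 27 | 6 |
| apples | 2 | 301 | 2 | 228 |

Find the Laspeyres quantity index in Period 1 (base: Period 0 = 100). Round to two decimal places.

95.34

Laspeyres quantity index uses base-period prices as weights.
ΣP(Period 0)·Q(Period 1) = 31×16 + 29×6 + 2×228 = 496 + 174 + 456 = 1126
ΣP(Period 0)·Q(Period 0) = 31×14 + 29×5 + 2×301 = 434 + 145 + 602 = 1181
Index = 1126 / 1181 × 100 = 95.3429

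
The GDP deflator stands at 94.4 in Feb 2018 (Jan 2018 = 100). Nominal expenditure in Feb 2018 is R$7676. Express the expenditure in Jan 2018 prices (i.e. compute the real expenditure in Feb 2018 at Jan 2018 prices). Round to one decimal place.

8131.4

Real = Nominal ÷ (Index/100) = 7676 ÷ (94.4/100)
     = 7676 ÷ 0.944 = 8131.3559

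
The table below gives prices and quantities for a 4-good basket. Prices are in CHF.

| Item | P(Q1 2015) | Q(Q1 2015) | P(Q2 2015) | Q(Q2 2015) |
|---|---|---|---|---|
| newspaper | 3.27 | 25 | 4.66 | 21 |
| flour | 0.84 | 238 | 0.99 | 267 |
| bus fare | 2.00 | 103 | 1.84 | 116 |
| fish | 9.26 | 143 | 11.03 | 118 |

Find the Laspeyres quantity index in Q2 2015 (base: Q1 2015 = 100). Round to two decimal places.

Laspeyres quantity index uses base-period prices as weights.
ΣP(Q1 2015)·Q(Q2 2015) = 3.27×21 + 0.84×267 + 2.00×116 + 9.26×118 = 68.67 + 224.28 + 232 + 1092.68 = 1617.63
ΣP(Q1 2015)·Q(Q1 2015) = 3.27×25 + 0.84×238 + 2.00×103 + 9.26×143 = 81.75 + 199.92 + 206 + 1324.18 = 1811.85
Index = 1617.63 / 1811.85 × 100 = 89.2806

89.28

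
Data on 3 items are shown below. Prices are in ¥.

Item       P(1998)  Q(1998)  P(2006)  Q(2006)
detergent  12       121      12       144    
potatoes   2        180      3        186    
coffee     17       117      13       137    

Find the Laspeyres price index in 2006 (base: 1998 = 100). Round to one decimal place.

Laspeyres price index uses base-period quantities as weights.
ΣP(2006)·Q(1998) = 12×121 + 3×180 + 13×117 = 1452 + 540 + 1521 = 3513
ΣP(1998)·Q(1998) = 12×121 + 2×180 + 17×117 = 1452 + 360 + 1989 = 3801
Index = 3513 / 3801 × 100 = 92.4230

92.4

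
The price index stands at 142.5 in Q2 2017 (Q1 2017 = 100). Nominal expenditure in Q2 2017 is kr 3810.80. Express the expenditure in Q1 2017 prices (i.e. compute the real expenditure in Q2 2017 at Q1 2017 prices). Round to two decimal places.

2674.25

Real = Nominal ÷ (Index/100) = 3810.80 ÷ (142.5/100)
     = 3810.80 ÷ 1.425 = 2674.2456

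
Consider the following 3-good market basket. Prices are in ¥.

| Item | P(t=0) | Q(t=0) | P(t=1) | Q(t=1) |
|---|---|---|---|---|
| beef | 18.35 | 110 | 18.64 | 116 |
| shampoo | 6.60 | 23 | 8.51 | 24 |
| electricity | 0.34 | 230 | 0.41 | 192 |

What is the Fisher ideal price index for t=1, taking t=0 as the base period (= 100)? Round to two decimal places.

Laspeyres component (base-period weights):
ΣP(t=1)Q(t=0) = 18.64×110 + 8.51×23 + 0.41×230 = 2050.4 + 195.73 + 94.3 = 2340.43
ΣP(t=0)Q(t=0) = 18.35×110 + 6.60×23 + 0.34×230 = 2018.5 + 151.8 + 78.2 = 2248.5
L = 2340.43 / 2248.5 × 100 = 104.0885
Paasche component (current-period weights):
ΣP(t=1)Q(t=1) = 18.64×116 + 8.51×24 + 0.41×192 = 2162.24 + 204.24 + 78.72 = 2445.2
ΣP(t=0)Q(t=1) = 18.35×116 + 6.60×24 + 0.34×192 = 2128.6 + 158.4 + 65.28 = 2352.28
P = 2445.2 / 2352.28 × 100 = 103.9502
Fisher = √(L × P) = √(104.0885 × 103.9502) = 104.0193

104.02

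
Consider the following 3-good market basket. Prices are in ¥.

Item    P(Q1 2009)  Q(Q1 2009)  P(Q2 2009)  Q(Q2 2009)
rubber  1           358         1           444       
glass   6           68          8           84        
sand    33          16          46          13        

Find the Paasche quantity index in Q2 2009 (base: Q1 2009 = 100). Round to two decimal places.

Paasche quantity index uses current-period prices as weights.
ΣP(Q2 2009)·Q(Q2 2009) = 1×444 + 8×84 + 46×13 = 444 + 672 + 598 = 1714
ΣP(Q2 2009)·Q(Q1 2009) = 1×358 + 8×68 + 46×16 = 358 + 544 + 736 = 1638
Index = 1714 / 1638 × 100 = 104.6398

104.64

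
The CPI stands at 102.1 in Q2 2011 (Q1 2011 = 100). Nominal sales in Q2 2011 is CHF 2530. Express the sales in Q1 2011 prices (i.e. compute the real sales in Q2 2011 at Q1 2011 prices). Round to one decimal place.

Real = Nominal ÷ (Index/100) = 2530 ÷ (102.1/100)
     = 2530 ÷ 1.021 = 2477.9628

2478.0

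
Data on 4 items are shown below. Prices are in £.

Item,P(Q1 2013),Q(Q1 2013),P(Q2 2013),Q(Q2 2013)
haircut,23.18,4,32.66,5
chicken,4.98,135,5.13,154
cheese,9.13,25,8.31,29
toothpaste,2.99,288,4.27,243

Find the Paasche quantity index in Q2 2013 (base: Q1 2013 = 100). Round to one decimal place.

98.7

Paasche quantity index uses current-period prices as weights.
ΣP(Q2 2013)·Q(Q2 2013) = 32.66×5 + 5.13×154 + 8.31×29 + 4.27×243 = 163.3 + 790.02 + 240.99 + 1037.61 = 2231.92
ΣP(Q2 2013)·Q(Q1 2013) = 32.66×4 + 5.13×135 + 8.31×25 + 4.27×288 = 130.64 + 692.55 + 207.75 + 1229.76 = 2260.7
Index = 2231.92 / 2260.7 × 100 = 98.7269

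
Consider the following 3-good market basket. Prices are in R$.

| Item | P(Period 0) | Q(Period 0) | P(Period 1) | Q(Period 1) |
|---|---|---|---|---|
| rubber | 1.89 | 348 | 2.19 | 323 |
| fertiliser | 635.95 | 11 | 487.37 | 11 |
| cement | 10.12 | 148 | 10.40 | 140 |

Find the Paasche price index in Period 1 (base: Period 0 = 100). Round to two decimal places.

83.39

Paasche price index uses current-period quantities as weights.
ΣP(Period 1)·Q(Period 1) = 2.19×323 + 487.37×11 + 10.40×140 = 707.37 + 5361.07 + 1456 = 7524.44
ΣP(Period 0)·Q(Period 1) = 1.89×323 + 635.95×11 + 10.12×140 = 610.47 + 6995.45 + 1416.8 = 9022.72
Index = 7524.44 / 9022.72 × 100 = 83.3944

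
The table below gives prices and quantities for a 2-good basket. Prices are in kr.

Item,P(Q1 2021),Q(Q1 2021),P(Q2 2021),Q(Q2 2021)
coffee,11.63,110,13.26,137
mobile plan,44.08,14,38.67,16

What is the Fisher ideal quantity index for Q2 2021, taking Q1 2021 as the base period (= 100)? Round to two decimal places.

121.49

Laspeyres component (base-period weights):
ΣP(Q1 2021)Q(Q2 2021) = 11.63×137 + 44.08×16 = 1593.31 + 705.28 = 2298.59
ΣP(Q1 2021)Q(Q1 2021) = 11.63×110 + 44.08×14 = 1279.3 + 617.12 = 1896.42
L = 2298.59 / 1896.42 × 100 = 121.2068
Paasche component (current-period weights):
ΣP(Q2 2021)Q(Q2 2021) = 13.26×137 + 38.67×16 = 1816.62 + 618.72 = 2435.34
ΣP(Q2 2021)Q(Q1 2021) = 13.26×110 + 38.67×14 = 1458.6 + 541.38 = 1999.98
P = 2435.34 / 1999.98 × 100 = 121.7682
Fisher = √(L × P) = √(121.2068 × 121.7682) = 121.4872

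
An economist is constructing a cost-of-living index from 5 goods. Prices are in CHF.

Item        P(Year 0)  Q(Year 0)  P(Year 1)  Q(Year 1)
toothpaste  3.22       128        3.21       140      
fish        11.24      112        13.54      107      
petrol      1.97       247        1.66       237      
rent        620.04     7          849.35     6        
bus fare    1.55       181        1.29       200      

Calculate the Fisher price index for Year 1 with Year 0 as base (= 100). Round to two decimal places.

Laspeyres component (base-period weights):
ΣP(Year 1)Q(Year 0) = 3.21×128 + 13.54×112 + 1.66×247 + 849.35×7 + 1.29×181 = 410.88 + 1516.48 + 410.02 + 5945.45 + 233.49 = 8516.32
ΣP(Year 0)Q(Year 0) = 3.22×128 + 11.24×112 + 1.97×247 + 620.04×7 + 1.55×181 = 412.16 + 1258.88 + 486.59 + 4340.28 + 280.55 = 6778.46
L = 8516.32 / 6778.46 × 100 = 125.6380
Paasche component (current-period weights):
ΣP(Year 1)Q(Year 1) = 3.21×140 + 13.54×107 + 1.66×237 + 849.35×6 + 1.29×200 = 449.4 + 1448.78 + 393.42 + 5096.1 + 258 = 7645.7
ΣP(Year 0)Q(Year 1) = 3.22×140 + 11.24×107 + 1.97×237 + 620.04×6 + 1.55×200 = 450.8 + 1202.68 + 466.89 + 3720.24 + 310 = 6150.61
P = 7645.7 / 6150.61 × 100 = 124.3080
Fisher = √(L × P) = √(125.6380 × 124.3080) = 124.9712

124.97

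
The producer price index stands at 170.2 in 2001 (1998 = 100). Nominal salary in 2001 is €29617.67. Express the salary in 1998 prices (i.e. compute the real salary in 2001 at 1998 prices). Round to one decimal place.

Real = Nominal ÷ (Index/100) = 29617.67 ÷ (170.2/100)
     = 29617.67 ÷ 1.702 = 17401.6863

17401.7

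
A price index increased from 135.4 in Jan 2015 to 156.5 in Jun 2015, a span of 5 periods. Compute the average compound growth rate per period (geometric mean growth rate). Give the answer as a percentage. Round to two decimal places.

Growth factor = (156.5/135.4)^(1/5) = (1.155835)^(1/5) = 1.029388
Growth rate = 1.029388 − 1 = 0.029388 = 2.9388%

2.94%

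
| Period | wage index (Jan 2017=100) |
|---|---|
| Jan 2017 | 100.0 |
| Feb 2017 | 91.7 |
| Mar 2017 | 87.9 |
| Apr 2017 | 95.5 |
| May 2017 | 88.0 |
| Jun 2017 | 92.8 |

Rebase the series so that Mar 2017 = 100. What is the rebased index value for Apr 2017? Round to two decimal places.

Rebased(Apr 2017) = 95.5 / 87.9 × 100 = 108.6462

108.65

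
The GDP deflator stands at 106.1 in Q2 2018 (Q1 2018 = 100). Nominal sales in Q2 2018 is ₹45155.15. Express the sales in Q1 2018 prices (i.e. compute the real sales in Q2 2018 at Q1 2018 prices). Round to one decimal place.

Real = Nominal ÷ (Index/100) = 45155.15 ÷ (106.1/100)
     = 45155.15 ÷ 1.061 = 42559.0481

42559.0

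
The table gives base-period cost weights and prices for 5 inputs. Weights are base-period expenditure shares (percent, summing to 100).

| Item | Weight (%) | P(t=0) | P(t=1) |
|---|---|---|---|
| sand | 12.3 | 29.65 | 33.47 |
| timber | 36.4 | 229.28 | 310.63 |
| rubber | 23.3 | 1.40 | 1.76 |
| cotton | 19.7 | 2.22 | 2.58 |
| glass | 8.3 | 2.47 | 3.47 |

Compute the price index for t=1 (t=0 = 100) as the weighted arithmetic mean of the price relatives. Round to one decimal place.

127.0

sand: 12.3 × (33.47/29.65) = 12.3 × 1.128836 = 13.8847
timber: 36.4 × (310.63/229.28) = 36.4 × 1.354806 = 49.3150
rubber: 23.3 × (1.76/1.40) = 23.3 × 1.257143 = 29.2914
cotton: 19.7 × (2.58/2.22) = 19.7 × 1.162162 = 22.8946
glass: 8.3 × (3.47/2.47) = 8.3 × 1.404858 = 11.6603
Index = Σ wᵢ·(p₁ᵢ/p₀ᵢ) = 13.8847 + 49.3150 + 29.2914 + 22.8946 + 11.6603 = 127.0460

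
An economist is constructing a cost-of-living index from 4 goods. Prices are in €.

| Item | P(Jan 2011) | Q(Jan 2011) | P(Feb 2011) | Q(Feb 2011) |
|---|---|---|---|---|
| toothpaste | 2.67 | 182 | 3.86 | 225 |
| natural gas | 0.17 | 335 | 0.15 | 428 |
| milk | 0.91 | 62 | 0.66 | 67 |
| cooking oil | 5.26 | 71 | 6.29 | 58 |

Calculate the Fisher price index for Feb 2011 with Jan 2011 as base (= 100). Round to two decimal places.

128.28

Laspeyres component (base-period weights):
ΣP(Feb 2011)Q(Jan 2011) = 3.86×182 + 0.15×335 + 0.66×62 + 6.29×71 = 702.52 + 50.25 + 40.92 + 446.59 = 1240.28
ΣP(Jan 2011)Q(Jan 2011) = 2.67×182 + 0.17×335 + 0.91×62 + 5.26×71 = 485.94 + 56.95 + 56.42 + 373.46 = 972.77
L = 1240.28 / 972.77 × 100 = 127.4998
Paasche component (current-period weights):
ΣP(Feb 2011)Q(Feb 2011) = 3.86×225 + 0.15×428 + 0.66×67 + 6.29×58 = 868.5 + 64.2 + 44.22 + 364.82 = 1341.74
ΣP(Jan 2011)Q(Feb 2011) = 2.67×225 + 0.17×428 + 0.91×67 + 5.26×58 = 600.75 + 72.76 + 60.97 + 305.08 = 1039.56
P = 1341.74 / 1039.56 × 100 = 129.0681
Fisher = √(L × P) = √(127.4998 × 129.0681) = 128.2815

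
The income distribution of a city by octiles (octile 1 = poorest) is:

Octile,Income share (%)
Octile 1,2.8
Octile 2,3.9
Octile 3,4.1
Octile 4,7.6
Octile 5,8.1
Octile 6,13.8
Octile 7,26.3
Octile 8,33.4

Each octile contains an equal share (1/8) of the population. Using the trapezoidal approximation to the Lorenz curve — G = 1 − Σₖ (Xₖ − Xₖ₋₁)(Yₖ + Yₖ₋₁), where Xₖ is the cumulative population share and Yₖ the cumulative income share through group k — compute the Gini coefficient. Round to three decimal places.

0.445

Cumulative income shares Yₖ: 0.0280, 0.0670, 0.1080, 0.1840, 0.2650, 0.4030, 0.6660, 1.0000
Σ (Xₖ−Xₖ₋₁)(Yₖ+Yₖ₋₁) = (1/8)(0.0280+0.0000) + (1/8)(0.0670+0.0280) + (1/8)(0.1080+0.0670) + (1/8)(0.1840+0.1080) + (1/8)(0.2650+0.1840) + (1/8)(0.4030+0.2650) + (1/8)(0.6660+0.4030) + (1/8)(1.0000+0.6660)
  = 0.0035 + 0.0119 + 0.0219 + 0.0365 + 0.0561 + 0.0835 + 0.1336 + 0.2082 = 0.5553
G = 1 − 0.5553 = 0.4447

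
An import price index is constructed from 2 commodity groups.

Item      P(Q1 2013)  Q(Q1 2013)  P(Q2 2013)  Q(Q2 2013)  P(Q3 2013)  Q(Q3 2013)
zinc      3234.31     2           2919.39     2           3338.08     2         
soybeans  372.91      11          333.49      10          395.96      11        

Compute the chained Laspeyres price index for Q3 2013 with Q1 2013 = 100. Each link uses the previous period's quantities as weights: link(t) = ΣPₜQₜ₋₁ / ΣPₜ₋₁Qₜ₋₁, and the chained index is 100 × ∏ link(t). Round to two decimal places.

Link Q1 2013→Q2 2013:
ΣP(Q2 2013)Q(Q1 2013) = 2919.39×2 + 333.49×11 = 5838.78 + 3668.39 = 9507.17
ΣP(Q1 2013)Q(Q1 2013) = 3234.31×2 + 372.91×11 = 6468.62 + 4102.01 = 10570.63
link = 9507.17/10570.63 = 0.899395
Link Q2 2013→Q3 2013:
ΣP(Q3 2013)Q(Q2 2013) = 3338.08×2 + 395.96×10 = 6676.16 + 3959.6 = 10635.76
ΣP(Q2 2013)Q(Q2 2013) = 2919.39×2 + 333.49×10 = 5838.78 + 3334.9 = 9173.68
link = 10635.76/9173.68 = 1.159378
Chained index = 100 × 0.899395 × 1.159378 = 104.2738

104.27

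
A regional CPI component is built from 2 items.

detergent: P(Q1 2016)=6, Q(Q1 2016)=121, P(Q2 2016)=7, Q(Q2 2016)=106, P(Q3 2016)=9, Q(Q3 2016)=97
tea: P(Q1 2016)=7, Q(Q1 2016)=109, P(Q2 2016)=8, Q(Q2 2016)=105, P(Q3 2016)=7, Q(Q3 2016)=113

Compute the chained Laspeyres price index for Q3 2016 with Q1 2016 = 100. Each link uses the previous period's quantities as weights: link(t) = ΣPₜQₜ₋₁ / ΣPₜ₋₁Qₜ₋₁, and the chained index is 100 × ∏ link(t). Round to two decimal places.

123.25

Link Q1 2016→Q2 2016:
ΣP(Q2 2016)Q(Q1 2016) = 7×121 + 8×109 = 847 + 872 = 1719
ΣP(Q1 2016)Q(Q1 2016) = 6×121 + 7×109 = 726 + 763 = 1489
link = 1719/1489 = 1.154466
Link Q2 2016→Q3 2016:
ΣP(Q3 2016)Q(Q2 2016) = 9×106 + 7×105 = 954 + 735 = 1689
ΣP(Q2 2016)Q(Q2 2016) = 7×106 + 8×105 = 742 + 840 = 1582
link = 1689/1582 = 1.067636
Chained index = 100 × 1.154466 × 1.067636 = 123.2549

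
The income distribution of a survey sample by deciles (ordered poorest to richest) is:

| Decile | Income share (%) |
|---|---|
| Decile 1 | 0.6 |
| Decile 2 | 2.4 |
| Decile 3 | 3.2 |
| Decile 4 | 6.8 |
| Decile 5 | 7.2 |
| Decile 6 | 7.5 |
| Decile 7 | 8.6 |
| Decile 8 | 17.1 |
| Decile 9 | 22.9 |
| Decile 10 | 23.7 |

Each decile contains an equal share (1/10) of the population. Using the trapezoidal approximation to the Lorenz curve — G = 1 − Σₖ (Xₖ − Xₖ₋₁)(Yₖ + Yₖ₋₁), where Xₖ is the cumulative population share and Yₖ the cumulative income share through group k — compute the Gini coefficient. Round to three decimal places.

Cumulative income shares Yₖ: 0.0060, 0.0300, 0.0620, 0.1300, 0.2020, 0.2770, 0.3630, 0.5340, 0.7630, 1.0000
Σ (Xₖ−Xₖ₋₁)(Yₖ+Yₖ₋₁) = (1/10)(0.0060+0.0000) + (1/10)(0.0300+0.0060) + (1/10)(0.0620+0.0300) + (1/10)(0.1300+0.0620) + (1/10)(0.2020+0.1300) + (1/10)(0.2770+0.2020) + (1/10)(0.3630+0.2770) + (1/10)(0.5340+0.3630) + (1/10)(0.7630+0.5340) + (1/10)(1.0000+0.7630)
  = 0.0006 + 0.0036 + 0.0092 + 0.0192 + 0.0332 + 0.0479 + 0.0640 + 0.0897 + 0.1297 + 0.1763 = 0.5734
G = 1 − 0.5734 = 0.4266

0.427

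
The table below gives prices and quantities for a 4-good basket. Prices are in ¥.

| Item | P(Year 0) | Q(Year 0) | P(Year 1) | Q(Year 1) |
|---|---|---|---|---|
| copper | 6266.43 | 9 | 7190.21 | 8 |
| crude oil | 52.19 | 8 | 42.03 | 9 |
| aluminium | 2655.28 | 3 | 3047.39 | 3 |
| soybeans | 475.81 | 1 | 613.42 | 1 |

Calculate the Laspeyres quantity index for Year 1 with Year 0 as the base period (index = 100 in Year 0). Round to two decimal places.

90.48

Laspeyres quantity index uses base-period prices as weights.
ΣP(Year 0)·Q(Year 1) = 6266.43×8 + 52.19×9 + 2655.28×3 + 475.81×1 = 50131.44 + 469.71 + 7965.84 + 475.81 = 59042.8
ΣP(Year 0)·Q(Year 0) = 6266.43×9 + 52.19×8 + 2655.28×3 + 475.81×1 = 56397.87 + 417.52 + 7965.84 + 475.81 = 65257.04
Index = 59042.8 / 65257.04 × 100 = 90.4773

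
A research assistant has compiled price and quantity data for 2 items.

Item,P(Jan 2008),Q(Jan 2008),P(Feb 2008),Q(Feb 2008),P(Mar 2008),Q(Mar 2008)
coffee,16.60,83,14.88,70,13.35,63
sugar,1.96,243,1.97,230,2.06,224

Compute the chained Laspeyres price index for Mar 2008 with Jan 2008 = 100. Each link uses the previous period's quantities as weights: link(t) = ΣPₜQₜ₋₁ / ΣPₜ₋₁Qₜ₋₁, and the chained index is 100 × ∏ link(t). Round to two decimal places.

Link Jan 2008→Feb 2008:
ΣP(Feb 2008)Q(Jan 2008) = 14.88×83 + 1.97×243 = 1235.04 + 478.71 = 1713.75
ΣP(Jan 2008)Q(Jan 2008) = 16.60×83 + 1.96×243 = 1377.8 + 476.28 = 1854.08
link = 1713.75/1854.08 = 0.924313
Link Feb 2008→Mar 2008:
ΣP(Mar 2008)Q(Feb 2008) = 13.35×70 + 2.06×230 = 934.5 + 473.8 = 1408.3
ΣP(Feb 2008)Q(Feb 2008) = 14.88×70 + 1.97×230 = 1041.6 + 453.1 = 1494.7
link = 1408.3/1494.7 = 0.942196
Chained index = 100 × 0.924313 × 0.942196 = 87.0884

87.09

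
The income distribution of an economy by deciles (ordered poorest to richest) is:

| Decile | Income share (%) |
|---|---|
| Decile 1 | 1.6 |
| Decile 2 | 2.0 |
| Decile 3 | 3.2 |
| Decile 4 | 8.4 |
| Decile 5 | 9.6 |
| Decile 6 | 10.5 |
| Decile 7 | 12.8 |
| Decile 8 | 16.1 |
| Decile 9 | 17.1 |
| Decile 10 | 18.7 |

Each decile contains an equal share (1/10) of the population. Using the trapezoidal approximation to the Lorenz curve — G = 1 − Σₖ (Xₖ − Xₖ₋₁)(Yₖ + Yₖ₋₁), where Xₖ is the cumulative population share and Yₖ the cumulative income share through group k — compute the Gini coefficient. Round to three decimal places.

0.338

Cumulative income shares Yₖ: 0.0160, 0.0360, 0.0680, 0.1520, 0.2480, 0.3530, 0.4810, 0.6420, 0.8130, 1.0000
Σ (Xₖ−Xₖ₋₁)(Yₖ+Yₖ₋₁) = (1/10)(0.0160+0.0000) + (1/10)(0.0360+0.0160) + (1/10)(0.0680+0.0360) + (1/10)(0.1520+0.0680) + (1/10)(0.2480+0.1520) + (1/10)(0.3530+0.2480) + (1/10)(0.4810+0.3530) + (1/10)(0.6420+0.4810) + (1/10)(0.8130+0.6420) + (1/10)(1.0000+0.8130)
  = 0.0016 + 0.0052 + 0.0104 + 0.0220 + 0.0400 + 0.0601 + 0.0834 + 0.1123 + 0.1455 + 0.1813 = 0.6618
G = 1 − 0.6618 = 0.3382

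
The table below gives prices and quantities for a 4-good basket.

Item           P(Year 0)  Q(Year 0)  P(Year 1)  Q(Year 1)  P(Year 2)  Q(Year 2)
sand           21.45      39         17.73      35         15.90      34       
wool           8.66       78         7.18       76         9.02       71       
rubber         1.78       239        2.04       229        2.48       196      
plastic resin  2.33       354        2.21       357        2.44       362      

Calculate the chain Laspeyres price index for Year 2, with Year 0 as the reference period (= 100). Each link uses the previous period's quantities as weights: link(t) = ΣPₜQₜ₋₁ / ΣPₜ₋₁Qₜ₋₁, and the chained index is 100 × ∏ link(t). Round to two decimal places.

101.03

Link Year 0→Year 1:
ΣP(Year 1)Q(Year 0) = 17.73×39 + 7.18×78 + 2.04×239 + 2.21×354 = 691.47 + 560.04 + 487.56 + 782.34 = 2521.41
ΣP(Year 0)Q(Year 0) = 21.45×39 + 8.66×78 + 1.78×239 + 2.33×354 = 836.55 + 675.48 + 425.42 + 824.82 = 2762.27
link = 2521.41/2762.27 = 0.912804
Link Year 1→Year 2:
ΣP(Year 2)Q(Year 1) = 15.90×35 + 9.02×76 + 2.48×229 + 2.44×357 = 556.5 + 685.52 + 567.92 + 871.08 = 2681.02
ΣP(Year 1)Q(Year 1) = 17.73×35 + 7.18×76 + 2.04×229 + 2.21×357 = 620.55 + 545.68 + 467.16 + 788.97 = 2422.36
link = 2681.02/2422.36 = 1.106780
Chained index = 100 × 0.912804 × 1.106780 = 101.0273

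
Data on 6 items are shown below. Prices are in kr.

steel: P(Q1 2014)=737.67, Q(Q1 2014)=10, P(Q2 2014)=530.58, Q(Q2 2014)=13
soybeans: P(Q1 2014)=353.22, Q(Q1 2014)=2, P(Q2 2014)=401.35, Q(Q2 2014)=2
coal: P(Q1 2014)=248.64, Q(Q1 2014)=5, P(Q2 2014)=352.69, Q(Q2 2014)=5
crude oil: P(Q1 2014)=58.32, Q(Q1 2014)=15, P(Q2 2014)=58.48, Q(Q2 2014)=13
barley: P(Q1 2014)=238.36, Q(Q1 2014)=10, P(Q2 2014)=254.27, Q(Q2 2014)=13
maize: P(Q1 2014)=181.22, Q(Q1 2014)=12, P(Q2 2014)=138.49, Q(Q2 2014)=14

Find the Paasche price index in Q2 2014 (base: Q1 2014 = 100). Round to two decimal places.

86.25

Paasche price index uses current-period quantities as weights.
ΣP(Q2 2014)·Q(Q2 2014) = 530.58×13 + 401.35×2 + 352.69×5 + 58.48×13 + 254.27×13 + 138.49×14 = 6897.54 + 802.7 + 1763.45 + 760.24 + 3305.51 + 1938.86 = 15468.3
ΣP(Q1 2014)·Q(Q2 2014) = 737.67×13 + 353.22×2 + 248.64×5 + 58.32×13 + 238.36×13 + 181.22×14 = 9589.71 + 706.44 + 1243.2 + 758.16 + 3098.68 + 2537.08 = 17933.27
Index = 15468.3 / 17933.27 × 100 = 86.2548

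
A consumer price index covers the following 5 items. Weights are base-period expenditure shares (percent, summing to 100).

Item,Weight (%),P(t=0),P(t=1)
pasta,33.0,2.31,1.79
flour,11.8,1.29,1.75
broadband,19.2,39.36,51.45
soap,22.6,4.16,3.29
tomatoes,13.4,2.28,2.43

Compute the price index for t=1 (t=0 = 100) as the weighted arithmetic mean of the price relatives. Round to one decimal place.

98.8

pasta: 33.0 × (1.79/2.31) = 33.0 × 0.774892 = 25.5714
flour: 11.8 × (1.75/1.29) = 11.8 × 1.356589 = 16.0078
broadband: 19.2 × (51.45/39.36) = 19.2 × 1.307165 = 25.0976
soap: 22.6 × (3.29/4.16) = 22.6 × 0.790865 = 17.8736
tomatoes: 13.4 × (2.43/2.28) = 13.4 × 1.065789 = 14.2816
Index = Σ wᵢ·(p₁ᵢ/p₀ᵢ) = 25.5714 + 16.0078 + 25.0976 + 17.8736 + 14.2816 = 98.8319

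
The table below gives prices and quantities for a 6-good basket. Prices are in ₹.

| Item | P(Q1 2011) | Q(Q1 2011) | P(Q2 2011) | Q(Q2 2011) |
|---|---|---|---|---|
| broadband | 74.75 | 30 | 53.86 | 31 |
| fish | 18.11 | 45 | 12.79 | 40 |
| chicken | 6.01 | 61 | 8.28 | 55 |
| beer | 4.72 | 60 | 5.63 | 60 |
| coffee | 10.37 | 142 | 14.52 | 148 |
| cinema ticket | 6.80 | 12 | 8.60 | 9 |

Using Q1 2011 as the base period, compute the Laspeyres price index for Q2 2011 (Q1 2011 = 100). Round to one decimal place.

Laspeyres price index uses base-period quantities as weights.
ΣP(Q2 2011)·Q(Q1 2011) = 53.86×30 + 12.79×45 + 8.28×61 + 5.63×60 + 14.52×142 + 8.60×12 = 1615.8 + 575.55 + 505.08 + 337.8 + 2061.84 + 103.2 = 5199.27
ΣP(Q1 2011)·Q(Q1 2011) = 74.75×30 + 18.11×45 + 6.01×61 + 4.72×60 + 10.37×142 + 6.80×12 = 2242.5 + 814.95 + 366.61 + 283.2 + 1472.54 + 81.6 = 5261.4
Index = 5199.27 / 5261.4 × 100 = 98.8191

98.8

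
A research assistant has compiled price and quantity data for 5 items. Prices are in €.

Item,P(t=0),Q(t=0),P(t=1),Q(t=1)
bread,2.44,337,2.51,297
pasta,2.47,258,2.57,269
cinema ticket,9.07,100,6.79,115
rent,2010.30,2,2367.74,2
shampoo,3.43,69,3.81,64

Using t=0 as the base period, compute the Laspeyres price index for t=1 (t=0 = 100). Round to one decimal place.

Laspeyres price index uses base-period quantities as weights.
ΣP(t=1)·Q(t=0) = 2.51×337 + 2.57×258 + 6.79×100 + 2367.74×2 + 3.81×69 = 845.87 + 663.06 + 679 + 4735.48 + 262.89 = 7186.3
ΣP(t=0)·Q(t=0) = 2.44×337 + 2.47×258 + 9.07×100 + 2010.30×2 + 3.43×69 = 822.28 + 637.26 + 907 + 4020.6 + 236.67 = 6623.81
Index = 7186.3 / 6623.81 × 100 = 108.4919

108.5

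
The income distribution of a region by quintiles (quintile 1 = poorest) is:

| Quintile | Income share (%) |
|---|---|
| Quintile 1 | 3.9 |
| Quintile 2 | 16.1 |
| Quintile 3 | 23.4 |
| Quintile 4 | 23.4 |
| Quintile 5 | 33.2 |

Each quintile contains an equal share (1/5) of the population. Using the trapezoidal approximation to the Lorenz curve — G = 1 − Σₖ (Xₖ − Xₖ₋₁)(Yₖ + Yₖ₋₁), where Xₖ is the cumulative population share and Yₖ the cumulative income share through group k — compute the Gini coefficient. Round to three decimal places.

Cumulative income shares Yₖ: 0.0390, 0.2000, 0.4340, 0.6680, 1.0000
Σ (Xₖ−Xₖ₋₁)(Yₖ+Yₖ₋₁) = (1/5)(0.0390+0.0000) + (1/5)(0.2000+0.0390) + (1/5)(0.4340+0.2000) + (1/5)(0.6680+0.4340) + (1/5)(1.0000+0.6680)
  = 0.0078 + 0.0478 + 0.1268 + 0.2204 + 0.3336 = 0.7364
G = 1 − 0.7364 = 0.2636

0.264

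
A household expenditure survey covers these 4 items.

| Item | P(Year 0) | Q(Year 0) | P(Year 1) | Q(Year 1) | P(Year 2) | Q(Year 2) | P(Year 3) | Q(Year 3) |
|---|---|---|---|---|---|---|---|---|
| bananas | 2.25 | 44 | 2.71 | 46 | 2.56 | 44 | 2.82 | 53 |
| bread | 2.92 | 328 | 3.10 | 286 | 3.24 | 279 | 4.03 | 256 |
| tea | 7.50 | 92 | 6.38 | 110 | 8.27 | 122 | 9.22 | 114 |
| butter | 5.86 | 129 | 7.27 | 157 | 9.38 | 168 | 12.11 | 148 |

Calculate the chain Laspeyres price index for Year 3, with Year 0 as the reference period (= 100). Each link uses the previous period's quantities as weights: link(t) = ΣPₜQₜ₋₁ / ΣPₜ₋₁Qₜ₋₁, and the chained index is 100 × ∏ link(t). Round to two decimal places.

156.21

Link Year 0→Year 1:
ΣP(Year 1)Q(Year 0) = 2.71×44 + 3.10×328 + 6.38×92 + 7.27×129 = 119.24 + 1016.8 + 586.96 + 937.83 = 2660.83
ΣP(Year 0)Q(Year 0) = 2.25×44 + 2.92×328 + 7.50×92 + 5.86×129 = 99 + 957.76 + 690 + 755.94 = 2502.7
link = 2660.83/2502.7 = 1.063184
Link Year 1→Year 2:
ΣP(Year 2)Q(Year 1) = 2.56×46 + 3.24×286 + 8.27×110 + 9.38×157 = 117.76 + 926.64 + 909.7 + 1472.66 = 3426.76
ΣP(Year 1)Q(Year 1) = 2.71×46 + 3.10×286 + 6.38×110 + 7.27×157 = 124.66 + 886.6 + 701.8 + 1141.39 = 2854.45
link = 3426.76/2854.45 = 1.200497
Link Year 2→Year 3:
ΣP(Year 3)Q(Year 2) = 2.82×44 + 4.03×279 + 9.22×122 + 12.11×168 = 124.08 + 1124.37 + 1124.84 + 2034.48 = 4407.77
ΣP(Year 2)Q(Year 2) = 2.56×44 + 3.24×279 + 8.27×122 + 9.38×168 = 112.64 + 903.96 + 1008.94 + 1575.84 = 3601.38
link = 4407.77/3601.38 = 1.223911
Chained index = 100 × 1.063184 × 1.200497 × 1.223911 = 156.2139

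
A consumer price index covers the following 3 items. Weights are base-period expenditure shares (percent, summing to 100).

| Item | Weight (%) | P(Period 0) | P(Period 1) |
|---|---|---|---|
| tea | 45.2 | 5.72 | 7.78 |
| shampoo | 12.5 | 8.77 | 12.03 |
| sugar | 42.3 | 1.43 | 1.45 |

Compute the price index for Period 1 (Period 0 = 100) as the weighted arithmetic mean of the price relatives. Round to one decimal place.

tea: 45.2 × (7.78/5.72) = 45.2 × 1.360140 = 61.4783
shampoo: 12.5 × (12.03/8.77) = 12.5 × 1.371722 = 17.1465
sugar: 42.3 × (1.45/1.43) = 42.3 × 1.013986 = 42.8916
Index = Σ wᵢ·(p₁ᵢ/p₀ᵢ) = 61.4783 + 17.1465 + 42.8916 = 121.5165

121.5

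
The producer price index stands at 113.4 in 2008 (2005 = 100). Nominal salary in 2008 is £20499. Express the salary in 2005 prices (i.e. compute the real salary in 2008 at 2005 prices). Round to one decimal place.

Real = Nominal ÷ (Index/100) = 20499 ÷ (113.4/100)
     = 20499 ÷ 1.134 = 18076.7196

18076.7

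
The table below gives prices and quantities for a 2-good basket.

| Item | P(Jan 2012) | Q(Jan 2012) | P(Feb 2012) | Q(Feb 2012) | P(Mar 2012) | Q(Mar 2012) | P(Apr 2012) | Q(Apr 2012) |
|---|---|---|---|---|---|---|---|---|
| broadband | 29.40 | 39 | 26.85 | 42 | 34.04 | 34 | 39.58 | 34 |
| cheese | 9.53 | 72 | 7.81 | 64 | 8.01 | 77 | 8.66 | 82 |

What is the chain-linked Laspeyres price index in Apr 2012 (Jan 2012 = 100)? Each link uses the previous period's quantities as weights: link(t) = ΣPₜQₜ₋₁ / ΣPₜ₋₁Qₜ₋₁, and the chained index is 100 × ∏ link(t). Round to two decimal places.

Link Jan 2012→Feb 2012:
ΣP(Feb 2012)Q(Jan 2012) = 26.85×39 + 7.81×72 = 1047.15 + 562.32 = 1609.47
ΣP(Jan 2012)Q(Jan 2012) = 29.40×39 + 9.53×72 = 1146.6 + 686.16 = 1832.76
link = 1609.47/1832.76 = 0.878167
Link Feb 2012→Mar 2012:
ΣP(Mar 2012)Q(Feb 2012) = 34.04×42 + 8.01×64 = 1429.68 + 512.64 = 1942.32
ΣP(Feb 2012)Q(Feb 2012) = 26.85×42 + 7.81×64 = 1127.7 + 499.84 = 1627.54
link = 1942.32/1627.54 = 1.193408
Link Mar 2012→Apr 2012:
ΣP(Apr 2012)Q(Mar 2012) = 39.58×34 + 8.66×77 = 1345.72 + 666.82 = 2012.54
ΣP(Mar 2012)Q(Mar 2012) = 34.04×34 + 8.01×77 = 1157.36 + 616.77 = 1774.13
link = 2012.54/1774.13 = 1.134381
Chained index = 100 × 0.878167 × 1.193408 × 1.134381 = 118.8846

118.88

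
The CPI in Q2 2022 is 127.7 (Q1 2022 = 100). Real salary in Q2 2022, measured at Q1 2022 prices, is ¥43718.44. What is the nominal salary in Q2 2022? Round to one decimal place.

Nominal = Real × (Index/100) = 43718.44 × (127.7/100)
        = 43718.44 × 1.277 = 55828.4479

55828.4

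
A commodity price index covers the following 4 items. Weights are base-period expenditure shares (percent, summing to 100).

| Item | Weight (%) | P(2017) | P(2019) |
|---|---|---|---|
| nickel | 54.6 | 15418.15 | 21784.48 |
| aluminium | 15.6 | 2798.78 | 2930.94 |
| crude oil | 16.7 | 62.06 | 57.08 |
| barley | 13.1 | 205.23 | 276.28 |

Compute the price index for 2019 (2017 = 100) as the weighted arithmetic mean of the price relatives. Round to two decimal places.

nickel: 54.6 × (21784.48/15418.15) = 54.6 × 1.412911 = 77.1450
aluminium: 15.6 × (2930.94/2798.78) = 15.6 × 1.047221 = 16.3366
crude oil: 16.7 × (57.08/62.06) = 16.7 × 0.919755 = 15.3599
barley: 13.1 × (276.28/205.23) = 13.1 × 1.346197 = 17.6352
Index = Σ wᵢ·(p₁ᵢ/p₀ᵢ) = 77.1450 + 16.3366 + 15.3599 + 17.6352 = 126.4767

126.48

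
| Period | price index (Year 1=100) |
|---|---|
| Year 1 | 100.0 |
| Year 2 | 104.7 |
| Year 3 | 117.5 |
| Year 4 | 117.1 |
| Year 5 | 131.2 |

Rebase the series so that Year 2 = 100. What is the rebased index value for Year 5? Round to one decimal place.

Rebased(Year 5) = 131.2 / 104.7 × 100 = 125.3104

125.3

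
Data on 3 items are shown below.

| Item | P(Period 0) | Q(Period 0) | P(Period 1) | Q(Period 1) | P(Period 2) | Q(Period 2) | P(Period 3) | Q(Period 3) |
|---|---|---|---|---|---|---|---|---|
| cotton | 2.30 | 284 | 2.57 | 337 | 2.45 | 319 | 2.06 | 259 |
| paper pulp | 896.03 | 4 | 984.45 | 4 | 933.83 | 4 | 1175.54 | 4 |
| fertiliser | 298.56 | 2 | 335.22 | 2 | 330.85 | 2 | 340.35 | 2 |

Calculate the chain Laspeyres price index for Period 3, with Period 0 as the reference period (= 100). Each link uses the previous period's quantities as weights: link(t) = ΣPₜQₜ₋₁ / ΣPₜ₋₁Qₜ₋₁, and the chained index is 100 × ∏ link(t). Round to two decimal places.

Link Period 0→Period 1:
ΣP(Period 1)Q(Period 0) = 2.57×284 + 984.45×4 + 335.22×2 = 729.88 + 3937.8 + 670.44 = 5338.12
ΣP(Period 0)Q(Period 0) = 2.30×284 + 896.03×4 + 298.56×2 = 653.2 + 3584.12 + 597.12 = 4834.44
link = 5338.12/4834.44 = 1.104186
Link Period 1→Period 2:
ΣP(Period 2)Q(Period 1) = 2.45×337 + 933.83×4 + 330.85×2 = 825.65 + 3735.32 + 661.7 = 5222.67
ΣP(Period 1)Q(Period 1) = 2.57×337 + 984.45×4 + 335.22×2 = 866.09 + 3937.8 + 670.44 = 5474.33
link = 5222.67/5474.33 = 0.954029
Link Period 2→Period 3:
ΣP(Period 3)Q(Period 2) = 2.06×319 + 1175.54×4 + 340.35×2 = 657.14 + 4702.16 + 680.7 = 6040
ΣP(Period 2)Q(Period 2) = 2.45×319 + 933.83×4 + 330.85×2 = 781.55 + 3735.32 + 661.7 = 5178.57
link = 6040/5178.57 = 1.166345
Chained index = 100 × 1.104186 × 0.954029 × 1.166345 = 122.8658

122.87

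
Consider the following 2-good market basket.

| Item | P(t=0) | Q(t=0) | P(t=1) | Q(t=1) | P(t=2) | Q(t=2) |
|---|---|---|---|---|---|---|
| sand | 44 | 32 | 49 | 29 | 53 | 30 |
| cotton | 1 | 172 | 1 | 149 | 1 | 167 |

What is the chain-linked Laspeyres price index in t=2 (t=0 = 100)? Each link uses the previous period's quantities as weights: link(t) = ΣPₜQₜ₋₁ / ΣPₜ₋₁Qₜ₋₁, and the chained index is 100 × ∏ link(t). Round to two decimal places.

Link t=0→t=1:
ΣP(t=1)Q(t=0) = 49×32 + 1×172 = 1568 + 172 = 1740
ΣP(t=0)Q(t=0) = 44×32 + 1×172 = 1408 + 172 = 1580
link = 1740/1580 = 1.101266
Link t=1→t=2:
ΣP(t=2)Q(t=1) = 53×29 + 1×149 = 1537 + 149 = 1686
ΣP(t=1)Q(t=1) = 49×29 + 1×149 = 1421 + 149 = 1570
link = 1686/1570 = 1.073885
Chained index = 100 × 1.101266 × 1.073885 = 118.2633

118.26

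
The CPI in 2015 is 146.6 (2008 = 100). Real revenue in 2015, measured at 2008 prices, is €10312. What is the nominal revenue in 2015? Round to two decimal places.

15117.39

Nominal = Real × (Index/100) = 10312 × (146.6/100)
        = 10312 × 1.466 = 15117.3920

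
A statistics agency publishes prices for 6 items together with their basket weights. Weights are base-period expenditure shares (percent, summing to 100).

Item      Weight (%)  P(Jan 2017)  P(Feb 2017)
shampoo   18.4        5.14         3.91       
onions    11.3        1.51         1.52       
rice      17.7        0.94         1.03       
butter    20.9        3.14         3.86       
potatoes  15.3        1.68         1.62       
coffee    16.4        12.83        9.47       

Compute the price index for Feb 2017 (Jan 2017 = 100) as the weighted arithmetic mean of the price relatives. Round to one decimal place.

97.3

shampoo: 18.4 × (3.91/5.14) = 18.4 × 0.760700 = 13.9969
onions: 11.3 × (1.52/1.51) = 11.3 × 1.006623 = 11.3748
rice: 17.7 × (1.03/0.94) = 17.7 × 1.095745 = 19.3947
butter: 20.9 × (3.86/3.14) = 20.9 × 1.229299 = 25.6924
potatoes: 15.3 × (1.62/1.68) = 15.3 × 0.964286 = 14.7536
coffee: 16.4 × (9.47/12.83) = 16.4 × 0.738114 = 12.1051
Index = Σ wᵢ·(p₁ᵢ/p₀ᵢ) = 13.9969 + 11.3748 + 19.3947 + 25.6924 + 14.7536 + 12.1051 = 97.3174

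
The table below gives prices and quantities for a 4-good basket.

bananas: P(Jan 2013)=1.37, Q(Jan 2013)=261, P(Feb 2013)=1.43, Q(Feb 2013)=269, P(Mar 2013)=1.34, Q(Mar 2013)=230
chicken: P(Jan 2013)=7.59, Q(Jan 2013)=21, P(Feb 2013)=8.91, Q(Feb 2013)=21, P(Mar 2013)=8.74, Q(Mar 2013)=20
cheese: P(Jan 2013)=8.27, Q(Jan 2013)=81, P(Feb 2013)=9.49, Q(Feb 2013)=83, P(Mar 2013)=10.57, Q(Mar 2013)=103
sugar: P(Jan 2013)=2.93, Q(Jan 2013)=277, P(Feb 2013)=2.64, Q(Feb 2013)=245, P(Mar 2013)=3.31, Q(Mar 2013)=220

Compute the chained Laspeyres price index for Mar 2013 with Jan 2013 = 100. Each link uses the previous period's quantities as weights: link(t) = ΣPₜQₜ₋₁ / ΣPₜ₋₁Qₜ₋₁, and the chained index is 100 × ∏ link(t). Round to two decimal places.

Link Jan 2013→Feb 2013:
ΣP(Feb 2013)Q(Jan 2013) = 1.43×261 + 8.91×21 + 9.49×81 + 2.64×277 = 373.23 + 187.11 + 768.69 + 731.28 = 2060.31
ΣP(Jan 2013)Q(Jan 2013) = 1.37×261 + 7.59×21 + 8.27×81 + 2.93×277 = 357.57 + 159.39 + 669.87 + 811.61 = 1998.44
link = 2060.31/1998.44 = 1.030959
Link Feb 2013→Mar 2013:
ΣP(Mar 2013)Q(Feb 2013) = 1.34×269 + 8.74×21 + 10.57×83 + 3.31×245 = 360.46 + 183.54 + 877.31 + 810.95 = 2232.26
ΣP(Feb 2013)Q(Feb 2013) = 1.43×269 + 8.91×21 + 9.49×83 + 2.64×245 = 384.67 + 187.11 + 787.67 + 646.8 = 2006.25
link = 2232.26/2006.25 = 1.112653
Chained index = 100 × 1.030959 × 1.112653 = 114.7100

114.71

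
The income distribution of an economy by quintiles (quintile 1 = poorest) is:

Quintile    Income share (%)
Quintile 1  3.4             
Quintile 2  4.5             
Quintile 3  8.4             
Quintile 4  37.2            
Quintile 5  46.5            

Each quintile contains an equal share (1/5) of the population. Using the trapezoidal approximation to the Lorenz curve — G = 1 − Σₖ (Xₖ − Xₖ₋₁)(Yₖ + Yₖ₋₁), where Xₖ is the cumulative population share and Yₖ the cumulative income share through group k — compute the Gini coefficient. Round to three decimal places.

0.476

Cumulative income shares Yₖ: 0.0340, 0.0790, 0.1630, 0.5350, 1.0000
Σ (Xₖ−Xₖ₋₁)(Yₖ+Yₖ₋₁) = (1/5)(0.0340+0.0000) + (1/5)(0.0790+0.0340) + (1/5)(0.1630+0.0790) + (1/5)(0.5350+0.1630) + (1/5)(1.0000+0.5350)
  = 0.0068 + 0.0226 + 0.0484 + 0.1396 + 0.3070 = 0.5244
G = 1 − 0.5244 = 0.4756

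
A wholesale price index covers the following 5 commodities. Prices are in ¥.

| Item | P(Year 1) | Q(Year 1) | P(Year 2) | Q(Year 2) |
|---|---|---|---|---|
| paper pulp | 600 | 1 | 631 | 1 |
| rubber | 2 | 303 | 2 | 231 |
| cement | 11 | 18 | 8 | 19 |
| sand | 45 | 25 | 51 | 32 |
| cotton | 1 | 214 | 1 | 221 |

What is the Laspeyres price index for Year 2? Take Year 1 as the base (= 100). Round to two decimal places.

104.63

Laspeyres price index uses base-period quantities as weights.
ΣP(Year 2)·Q(Year 1) = 631×1 + 2×303 + 8×18 + 51×25 + 1×214 = 631 + 606 + 144 + 1275 + 214 = 2870
ΣP(Year 1)·Q(Year 1) = 600×1 + 2×303 + 11×18 + 45×25 + 1×214 = 600 + 606 + 198 + 1125 + 214 = 2743
Index = 2870 / 2743 × 100 = 104.6300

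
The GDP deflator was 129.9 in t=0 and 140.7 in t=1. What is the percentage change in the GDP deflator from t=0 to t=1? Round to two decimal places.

8.31%

Change = (140.7 − 129.9) / 129.9 × 100
       = 10.8 / 129.9 × 100 = 8.3141%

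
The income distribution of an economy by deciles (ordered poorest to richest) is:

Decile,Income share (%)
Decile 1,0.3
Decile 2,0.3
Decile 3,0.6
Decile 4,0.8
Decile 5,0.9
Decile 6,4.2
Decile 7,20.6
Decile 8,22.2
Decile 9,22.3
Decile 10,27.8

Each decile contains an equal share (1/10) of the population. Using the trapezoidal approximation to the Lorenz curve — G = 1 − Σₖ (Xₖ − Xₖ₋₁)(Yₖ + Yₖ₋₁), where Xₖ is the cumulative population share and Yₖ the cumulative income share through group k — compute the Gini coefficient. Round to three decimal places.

0.572

Cumulative income shares Yₖ: 0.0030, 0.0060, 0.0120, 0.0200, 0.0290, 0.0710, 0.2770, 0.4990, 0.7220, 1.0000
Σ (Xₖ−Xₖ₋₁)(Yₖ+Yₖ₋₁) = (1/10)(0.0030+0.0000) + (1/10)(0.0060+0.0030) + (1/10)(0.0120+0.0060) + (1/10)(0.0200+0.0120) + (1/10)(0.0290+0.0200) + (1/10)(0.0710+0.0290) + (1/10)(0.2770+0.0710) + (1/10)(0.4990+0.2770) + (1/10)(0.7220+0.4990) + (1/10)(1.0000+0.7220)
  = 0.0003 + 0.0009 + 0.0018 + 0.0032 + 0.0049 + 0.0100 + 0.0348 + 0.0776 + 0.1221 + 0.1722 = 0.4278
G = 1 − 0.4278 = 0.5722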